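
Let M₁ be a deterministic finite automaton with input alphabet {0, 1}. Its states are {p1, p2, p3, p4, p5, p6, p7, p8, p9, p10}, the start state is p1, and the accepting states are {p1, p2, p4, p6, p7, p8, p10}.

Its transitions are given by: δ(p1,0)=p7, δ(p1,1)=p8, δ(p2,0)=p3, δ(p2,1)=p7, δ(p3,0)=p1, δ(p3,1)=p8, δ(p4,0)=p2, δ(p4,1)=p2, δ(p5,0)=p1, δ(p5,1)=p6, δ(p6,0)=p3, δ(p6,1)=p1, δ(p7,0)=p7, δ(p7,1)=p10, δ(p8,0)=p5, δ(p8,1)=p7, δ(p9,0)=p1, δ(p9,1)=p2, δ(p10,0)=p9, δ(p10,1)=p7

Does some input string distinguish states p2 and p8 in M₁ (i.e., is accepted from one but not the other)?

No

Reachable states from the start: {p1,p2,p3,p5,p6,p7,p8,p9,p10}. Unreachable: {p4} — drop them.
P0 = {p1,p2,p6,p7,p8,p10} | {p3,p5,p9}.
Split {p1,p2,p6,p7,p8,p10} by δ(·,0) → {p2,p6,p8,p10} and {p1,p7}.
No further refinement is possible. Final partition (3 blocks): {p2,p6,p8,p10} | {p3,p5,p9} | {p1,p7}.
p2 and p8 lie in the same block of the stable partition, so they are equivalent — no string distinguishes them.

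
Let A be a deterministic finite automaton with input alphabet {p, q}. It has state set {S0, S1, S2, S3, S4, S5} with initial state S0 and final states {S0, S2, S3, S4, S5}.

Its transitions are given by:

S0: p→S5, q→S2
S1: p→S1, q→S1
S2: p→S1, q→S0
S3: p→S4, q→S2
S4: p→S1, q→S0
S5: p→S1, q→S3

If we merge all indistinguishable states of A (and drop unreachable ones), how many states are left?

All states are reachable from the start state.
Initial partition by acceptance: {S0,S2,S3,S4,S5} | {S1}.
Split {S0,S2,S3,S4,S5} by δ(·,p) → {S2,S4,S5} and {S0,S3}.
No further refinement is possible. Final partition (3 blocks): {S2,S4,S5} | {S1} | {S0,S3}.

3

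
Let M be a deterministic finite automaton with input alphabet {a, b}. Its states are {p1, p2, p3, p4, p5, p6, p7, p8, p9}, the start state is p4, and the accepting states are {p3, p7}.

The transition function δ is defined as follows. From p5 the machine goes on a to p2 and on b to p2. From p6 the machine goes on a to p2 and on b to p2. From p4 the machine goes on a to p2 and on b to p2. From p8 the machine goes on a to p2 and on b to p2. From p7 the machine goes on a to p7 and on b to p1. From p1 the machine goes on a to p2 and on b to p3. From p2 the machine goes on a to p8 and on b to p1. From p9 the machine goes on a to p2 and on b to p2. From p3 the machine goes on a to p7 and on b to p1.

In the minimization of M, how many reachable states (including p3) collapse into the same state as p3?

States {p5,p6,p9} cannot be reached from the start state, so discard them.
P0 = {p3,p7} | {p1,p2,p4,p8}.
On input b, block {p1,p2,p4,p8} splits into {p2,p4,p8} and {p1}.
On input b, block {p2,p4,p8} splits into {p4,p8} and {p2}.
No further refinement is possible. Final partition (4 blocks): {p3,p7} | {p4,p8} | {p1} | {p2}.
The equivalence class containing p3 is {p3,p7}, of size 2.

2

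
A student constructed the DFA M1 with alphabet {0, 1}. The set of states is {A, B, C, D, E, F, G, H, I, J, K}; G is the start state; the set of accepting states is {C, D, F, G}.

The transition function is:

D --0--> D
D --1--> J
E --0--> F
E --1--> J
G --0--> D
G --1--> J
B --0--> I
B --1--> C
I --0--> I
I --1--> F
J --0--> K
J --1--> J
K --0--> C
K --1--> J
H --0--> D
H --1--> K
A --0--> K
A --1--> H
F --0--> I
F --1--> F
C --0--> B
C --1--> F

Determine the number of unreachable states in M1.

3

BFS from G reaches {B, C, D, F, G, I, J, K}; the 3 state(s) A, E, H are never visited.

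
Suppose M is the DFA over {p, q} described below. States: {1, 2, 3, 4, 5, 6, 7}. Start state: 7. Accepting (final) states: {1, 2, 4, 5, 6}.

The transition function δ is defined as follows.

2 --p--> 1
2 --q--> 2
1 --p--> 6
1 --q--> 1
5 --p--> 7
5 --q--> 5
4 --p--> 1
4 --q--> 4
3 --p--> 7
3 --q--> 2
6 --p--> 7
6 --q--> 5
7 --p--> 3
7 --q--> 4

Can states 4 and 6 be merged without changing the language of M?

No

All states are reachable from the start state.
P0 = {1,2,4,5,6} | {3,7}.
Split {1,2,4,5,6} by δ(·,p) → {1,2,4} and {5,6}.
On input p, block {1,2,4} splits into {2,4} and {1}.
The partition is now stable with 4 blocks: {2,4} | {3,7} | {5,6} | {1}.
4 and 6 end up in different blocks, so they are distinguishable. For instance, the string 'p' is accepted from only 4.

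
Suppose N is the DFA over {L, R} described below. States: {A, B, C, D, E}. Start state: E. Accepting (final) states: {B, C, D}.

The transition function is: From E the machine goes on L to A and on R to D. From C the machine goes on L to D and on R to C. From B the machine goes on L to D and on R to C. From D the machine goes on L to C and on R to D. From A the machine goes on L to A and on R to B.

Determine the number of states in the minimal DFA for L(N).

Initial partition by acceptance: {B,C,D} | {A,E}.
Stable partition: {B,C,D} | {A,E} — 2 equivalence classes.

2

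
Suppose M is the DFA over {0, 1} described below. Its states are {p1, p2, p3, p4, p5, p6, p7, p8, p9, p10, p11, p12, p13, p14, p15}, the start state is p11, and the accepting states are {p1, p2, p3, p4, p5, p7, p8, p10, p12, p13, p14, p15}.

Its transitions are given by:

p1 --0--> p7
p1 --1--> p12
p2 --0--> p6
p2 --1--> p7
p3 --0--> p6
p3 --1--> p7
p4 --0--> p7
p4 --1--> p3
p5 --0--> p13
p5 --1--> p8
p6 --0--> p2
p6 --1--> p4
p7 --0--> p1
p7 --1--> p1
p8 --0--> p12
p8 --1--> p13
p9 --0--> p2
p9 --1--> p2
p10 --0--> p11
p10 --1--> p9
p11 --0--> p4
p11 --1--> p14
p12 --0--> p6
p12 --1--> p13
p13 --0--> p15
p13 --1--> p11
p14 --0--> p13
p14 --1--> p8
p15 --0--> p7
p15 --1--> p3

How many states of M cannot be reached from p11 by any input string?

No path from p11 leads to p5, p9, p10; the other 12 states are all reachable.

3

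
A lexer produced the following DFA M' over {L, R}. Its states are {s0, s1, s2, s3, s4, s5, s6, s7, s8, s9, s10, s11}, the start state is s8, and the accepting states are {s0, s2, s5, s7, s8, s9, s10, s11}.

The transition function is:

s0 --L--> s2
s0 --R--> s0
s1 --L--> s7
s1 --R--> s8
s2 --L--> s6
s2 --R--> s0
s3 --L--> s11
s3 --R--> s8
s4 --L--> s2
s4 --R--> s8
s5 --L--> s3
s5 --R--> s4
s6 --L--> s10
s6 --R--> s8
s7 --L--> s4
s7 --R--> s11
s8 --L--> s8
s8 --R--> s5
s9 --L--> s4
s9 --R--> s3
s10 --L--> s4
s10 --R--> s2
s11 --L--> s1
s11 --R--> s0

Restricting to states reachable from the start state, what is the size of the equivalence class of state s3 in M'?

2

States {s9} cannot be reached from the start state, so discard them.
Start with accepting vs non-accepting: {s0,s2,s5,s7,s8,s10,s11} | {s1,s3,s4,s6}.
On input L, block {s0,s2,s5,s7,s8,s10,s11} splits into {s2,s5,s7,s10,s11} and {s0,s8}.
Split {s2,s5,s7,s10,s11} by δ(·,R) → {s2,s11} and {s7,s10} and {s5}.
Split {s1,s3,s4,s6} by δ(·,L) → {s1,s6} and {s3,s4}.
Refine {s0,s8} on symbol L: members go to different blocks, giving {s0} and {s8}.
The partition is now stable with 7 blocks: {s2,s11} | {s1,s6} | {s0} | {s7,s10} | {s5} | {s3,s4} | {s8}.
The equivalence class containing s3 is {s3,s4}, of size 2.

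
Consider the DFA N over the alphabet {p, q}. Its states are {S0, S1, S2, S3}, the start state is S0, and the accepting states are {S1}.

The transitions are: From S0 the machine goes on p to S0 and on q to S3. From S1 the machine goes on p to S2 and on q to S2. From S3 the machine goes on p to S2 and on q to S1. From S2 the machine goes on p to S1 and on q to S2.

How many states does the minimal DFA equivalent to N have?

All states are reachable from the start state.
Initial partition by acceptance: {S1} | {S0,S2,S3}.
Refine {S0,S2,S3} on symbol p: members go to different blocks, giving {S0,S3} and {S2}.
On input p, block {S0,S3} splits into {S0} and {S3}.
The partition is now stable with 4 blocks: {S1} | {S0} | {S2} | {S3}.

4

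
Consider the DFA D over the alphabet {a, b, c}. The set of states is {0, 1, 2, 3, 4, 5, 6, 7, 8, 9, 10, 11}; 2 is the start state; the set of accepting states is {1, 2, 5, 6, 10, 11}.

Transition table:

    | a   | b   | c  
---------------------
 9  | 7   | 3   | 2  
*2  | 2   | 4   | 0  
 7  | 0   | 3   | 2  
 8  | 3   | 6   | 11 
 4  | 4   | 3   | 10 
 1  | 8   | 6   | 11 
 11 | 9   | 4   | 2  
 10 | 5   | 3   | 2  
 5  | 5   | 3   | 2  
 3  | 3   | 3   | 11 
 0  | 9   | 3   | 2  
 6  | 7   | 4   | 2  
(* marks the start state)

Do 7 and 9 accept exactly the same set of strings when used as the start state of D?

First remove the unreachable states {1,6,8}; 9 states remain.
Initial partition by acceptance: {2,5,10,11} | {0,3,4,7,9}.
Refine {2,5,10,11} on symbol a: members go to different blocks, giving {2,5,10} and {11}.
Split {2,5,10} by δ(·,c) → {5,10} and {2}.
Refine {0,3,4,7,9} on symbol c: members go to different blocks, giving {0,7,9} and {3} and {4}.
No further refinement is possible. Final partition (6 blocks): {5,10} | {0,7,9} | {11} | {2} | {3} | {4}.
7 and 9 lie in the same block of the stable partition, so they are equivalent — no string distinguishes them.

Yes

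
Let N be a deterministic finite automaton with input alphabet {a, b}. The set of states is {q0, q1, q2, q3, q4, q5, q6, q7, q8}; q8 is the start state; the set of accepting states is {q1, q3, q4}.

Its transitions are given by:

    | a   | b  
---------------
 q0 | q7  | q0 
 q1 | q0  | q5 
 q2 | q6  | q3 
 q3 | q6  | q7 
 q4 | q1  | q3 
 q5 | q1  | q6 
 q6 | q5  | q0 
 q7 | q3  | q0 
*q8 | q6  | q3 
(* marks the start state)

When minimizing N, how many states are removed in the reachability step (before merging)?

2

No path from q8 leads to q2, q4; the other 7 states are all reachable.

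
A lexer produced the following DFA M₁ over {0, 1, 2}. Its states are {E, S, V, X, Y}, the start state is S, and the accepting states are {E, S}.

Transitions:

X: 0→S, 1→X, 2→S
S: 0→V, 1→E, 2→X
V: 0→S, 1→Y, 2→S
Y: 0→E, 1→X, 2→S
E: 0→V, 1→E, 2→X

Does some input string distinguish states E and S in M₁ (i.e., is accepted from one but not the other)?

No

All states are reachable from the start state.
P0 = {E,S} | {V,X,Y}.
The partition is now stable with 2 blocks: {E,S} | {V,X,Y}.
E and S lie in the same block of the stable partition, so they are equivalent — no string distinguishes them.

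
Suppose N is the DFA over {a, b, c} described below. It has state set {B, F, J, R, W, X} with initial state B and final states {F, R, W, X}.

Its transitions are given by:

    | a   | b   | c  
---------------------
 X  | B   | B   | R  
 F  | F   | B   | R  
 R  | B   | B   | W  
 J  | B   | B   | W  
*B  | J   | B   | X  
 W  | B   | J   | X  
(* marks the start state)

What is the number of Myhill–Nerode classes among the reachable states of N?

2

Reachable states from the start: {B,J,R,W,X}. Unreachable: {F} — drop them.
Initial partition by acceptance: {R,W,X} | {B,J}.
The partition is now stable with 2 blocks: {R,W,X} | {B,J}.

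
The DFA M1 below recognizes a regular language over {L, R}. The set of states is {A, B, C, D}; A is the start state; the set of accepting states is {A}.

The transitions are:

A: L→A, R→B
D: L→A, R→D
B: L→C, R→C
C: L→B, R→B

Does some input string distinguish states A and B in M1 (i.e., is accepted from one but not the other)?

First remove the unreachable states {D}; 3 states remain.
Start with accepting vs non-accepting: {A} | {B,C}.
Stable partition: {A} | {B,C} — 2 equivalence classes.
A and B end up in different blocks, so they are distinguishable. For instance, the string 'ε' is accepted from only A.

Yes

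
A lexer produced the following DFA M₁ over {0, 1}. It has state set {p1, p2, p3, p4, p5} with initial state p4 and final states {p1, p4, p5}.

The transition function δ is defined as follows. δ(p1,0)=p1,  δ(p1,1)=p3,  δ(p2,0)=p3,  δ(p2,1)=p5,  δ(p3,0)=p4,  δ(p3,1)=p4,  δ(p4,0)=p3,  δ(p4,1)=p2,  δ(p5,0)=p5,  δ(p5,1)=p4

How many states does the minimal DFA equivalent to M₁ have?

Reachable states from the start: {p2,p3,p4,p5}. Unreachable: {p1} — drop them.
P0 = {p4,p5} | {p2,p3}.
Refine {p4,p5} on symbol 0: members go to different blocks, giving {p4} and {p5}.
Split {p2,p3} by δ(·,0) → {p2} and {p3}.
No further refinement is possible. Final partition (4 blocks): {p4} | {p2} | {p5} | {p3}.

4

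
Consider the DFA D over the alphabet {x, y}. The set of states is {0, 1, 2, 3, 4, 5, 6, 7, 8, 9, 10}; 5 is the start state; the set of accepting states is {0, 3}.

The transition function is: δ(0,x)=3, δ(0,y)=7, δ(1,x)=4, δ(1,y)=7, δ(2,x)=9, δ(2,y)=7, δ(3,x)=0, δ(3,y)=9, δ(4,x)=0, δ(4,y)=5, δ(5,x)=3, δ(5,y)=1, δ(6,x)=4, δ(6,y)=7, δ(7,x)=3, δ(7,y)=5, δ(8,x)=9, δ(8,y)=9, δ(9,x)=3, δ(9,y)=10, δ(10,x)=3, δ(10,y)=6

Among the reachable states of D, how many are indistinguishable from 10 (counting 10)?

2

States {2,8} cannot be reached from the start state, so discard them.
Initial partition by acceptance: {0,3} | {1,4,5,6,7,9,10}.
Split {1,4,5,6,7,9,10} by δ(·,x) → {4,5,7,9,10} and {1,6}.
On input y, block {4,5,7,9,10} splits into {4,7,9} and {5,10}.
The partition is now stable with 4 blocks: {0,3} | {4,7,9} | {1,6} | {5,10}.
State 10 belongs to the block {5,10}, which has 2 states.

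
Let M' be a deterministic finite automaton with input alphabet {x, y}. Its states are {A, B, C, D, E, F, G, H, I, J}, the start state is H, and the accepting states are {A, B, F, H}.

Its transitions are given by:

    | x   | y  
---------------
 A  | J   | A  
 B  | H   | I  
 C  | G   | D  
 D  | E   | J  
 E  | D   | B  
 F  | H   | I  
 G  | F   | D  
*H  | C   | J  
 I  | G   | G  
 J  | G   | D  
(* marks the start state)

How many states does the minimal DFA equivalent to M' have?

States {A} cannot be reached from the start state, so discard them.
Initial partition by acceptance: {B,F,H} | {C,D,E,G,I,J}.
On input x, block {B,F,H} splits into {B,F} and {H}.
On input x, block {C,D,E,G,I,J} splits into {C,D,E,I,J} and {G}.
Split {C,D,E,I,J} by δ(·,x) → {C,I,J} and {D,E}.
Refine {C,I,J} on symbol y: members go to different blocks, giving {C,J} and {I}.
Refine {D,E} on symbol y: members go to different blocks, giving {D} and {E}.
No further refinement is possible. Final partition (7 blocks): {B,F} | {C,J} | {H} | {G} | {D} | {I} | {E}.

7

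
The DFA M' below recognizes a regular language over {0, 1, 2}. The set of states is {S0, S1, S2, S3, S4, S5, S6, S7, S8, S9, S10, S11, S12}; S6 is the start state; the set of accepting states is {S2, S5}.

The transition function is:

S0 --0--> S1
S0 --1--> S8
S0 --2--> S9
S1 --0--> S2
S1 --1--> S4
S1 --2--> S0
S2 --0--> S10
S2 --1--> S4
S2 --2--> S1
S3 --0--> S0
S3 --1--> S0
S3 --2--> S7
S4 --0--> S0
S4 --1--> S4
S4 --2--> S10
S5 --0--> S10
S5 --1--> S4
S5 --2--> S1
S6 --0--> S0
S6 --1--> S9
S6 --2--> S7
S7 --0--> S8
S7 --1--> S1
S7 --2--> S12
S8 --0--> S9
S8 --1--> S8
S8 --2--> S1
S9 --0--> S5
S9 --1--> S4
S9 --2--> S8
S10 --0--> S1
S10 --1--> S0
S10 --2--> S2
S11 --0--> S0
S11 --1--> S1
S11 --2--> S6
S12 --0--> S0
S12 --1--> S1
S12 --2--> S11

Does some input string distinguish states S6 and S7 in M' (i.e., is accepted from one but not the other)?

States {S3} cannot be reached from the start state, so discard them.
P0 = {S2,S5} | {S0,S1,S4,S6,S7,S8,S9,S10,S11,S12}.
Split {S0,S1,S4,S6,S7,S8,S9,S10,S11,S12} by δ(·,0) → {S0,S4,S6,S7,S8,S10,S11,S12} and {S1,S9}.
Split {S0,S4,S6,S7,S8,S10,S11,S12} by δ(·,0) → {S4,S6,S7,S11,S12} and {S0,S8,S10}.
On input 1, block {S4,S6,S7,S11,S12} splits into {S6,S7,S11,S12} and {S4}.
On input 2, block {S0,S8,S10} splits into {S0,S8} and {S10}.
Stable partition: {S2,S5} | {S6,S7,S11,S12} | {S1,S9} | {S0,S8} | {S4} | {S10} — 6 equivalence classes.
S6 and S7 lie in the same block of the stable partition, so they are equivalent — no string distinguishes them.

No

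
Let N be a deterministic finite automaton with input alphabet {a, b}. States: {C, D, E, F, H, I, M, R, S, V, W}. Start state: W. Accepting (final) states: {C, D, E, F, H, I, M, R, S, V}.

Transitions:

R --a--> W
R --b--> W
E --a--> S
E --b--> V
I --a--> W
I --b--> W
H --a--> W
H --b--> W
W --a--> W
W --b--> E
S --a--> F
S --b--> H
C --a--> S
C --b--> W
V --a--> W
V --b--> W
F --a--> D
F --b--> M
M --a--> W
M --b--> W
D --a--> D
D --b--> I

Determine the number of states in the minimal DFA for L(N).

Reachable states from the start: {D,E,F,H,I,M,S,V,W}. Unreachable: {C,R} — drop them.
Start with accepting vs non-accepting: {D,E,F,H,I,M,S,V} | {W}.
Refine {D,E,F,H,I,M,S,V} on symbol a: members go to different blocks, giving {D,E,F,S} and {H,I,M,V}.
No further refinement is possible. Final partition (3 blocks): {D,E,F,S} | {W} | {H,I,M,V}.

3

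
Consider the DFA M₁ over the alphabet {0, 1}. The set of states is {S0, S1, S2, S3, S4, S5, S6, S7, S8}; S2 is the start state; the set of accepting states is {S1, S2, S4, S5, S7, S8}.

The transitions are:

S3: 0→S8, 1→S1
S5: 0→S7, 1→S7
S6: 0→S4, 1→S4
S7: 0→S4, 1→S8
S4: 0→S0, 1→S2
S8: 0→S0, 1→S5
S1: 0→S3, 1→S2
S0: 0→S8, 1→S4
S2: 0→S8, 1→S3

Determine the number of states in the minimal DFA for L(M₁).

6

Reachable states from the start: {S0,S1,S2,S3,S4,S5,S7,S8}. Unreachable: {S6} — drop them.
Start with accepting vs non-accepting: {S1,S2,S4,S5,S7,S8} | {S0,S3}.
Split {S1,S2,S4,S5,S7,S8} by δ(·,0) → {S1,S4,S8} and {S2,S5,S7}.
Refine {S2,S5,S7} on symbol 0: members go to different blocks, giving {S2,S7} and {S5}.
Split {S1,S4,S8} by δ(·,1) → {S1,S4} and {S8}.
Refine {S2,S7} on symbol 0: members go to different blocks, giving {S2} and {S7}.
The partition is now stable with 6 blocks: {S1,S4} | {S0,S3} | {S2} | {S5} | {S8} | {S7}.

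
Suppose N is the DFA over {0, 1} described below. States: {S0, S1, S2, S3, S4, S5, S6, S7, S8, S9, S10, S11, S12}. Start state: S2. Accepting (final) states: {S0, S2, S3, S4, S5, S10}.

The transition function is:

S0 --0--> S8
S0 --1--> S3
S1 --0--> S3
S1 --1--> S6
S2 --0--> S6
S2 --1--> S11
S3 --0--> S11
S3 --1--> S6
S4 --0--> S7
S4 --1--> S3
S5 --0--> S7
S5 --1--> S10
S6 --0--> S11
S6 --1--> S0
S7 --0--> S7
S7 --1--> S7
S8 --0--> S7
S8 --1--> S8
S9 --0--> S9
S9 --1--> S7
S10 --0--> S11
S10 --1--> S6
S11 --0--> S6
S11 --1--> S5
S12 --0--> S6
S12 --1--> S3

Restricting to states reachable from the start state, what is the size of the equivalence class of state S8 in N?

2

First remove the unreachable states {S1,S4,S9,S12}; 9 states remain.
Initial partition by acceptance: {S0,S2,S3,S5,S10} | {S6,S7,S8,S11}.
Refine {S0,S2,S3,S5,S10} on symbol 1: members go to different blocks, giving {S2,S3,S10} and {S0,S5}.
Refine {S6,S7,S8,S11} on symbol 1: members go to different blocks, giving {S6,S11} and {S7,S8}.
Stable partition: {S2,S3,S10} | {S6,S11} | {S0,S5} | {S7,S8} — 4 equivalence classes.
The equivalence class containing S8 is {S7,S8}, of size 2.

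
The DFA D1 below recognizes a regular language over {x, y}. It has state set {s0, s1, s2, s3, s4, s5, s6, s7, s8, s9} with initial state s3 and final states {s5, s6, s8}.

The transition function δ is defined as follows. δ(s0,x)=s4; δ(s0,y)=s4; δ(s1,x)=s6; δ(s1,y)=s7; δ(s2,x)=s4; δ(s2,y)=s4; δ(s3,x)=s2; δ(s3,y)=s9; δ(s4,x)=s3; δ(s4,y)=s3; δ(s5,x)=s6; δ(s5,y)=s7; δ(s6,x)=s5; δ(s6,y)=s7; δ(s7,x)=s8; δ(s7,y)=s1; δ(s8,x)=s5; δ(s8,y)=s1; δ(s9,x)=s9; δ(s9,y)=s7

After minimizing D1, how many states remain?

6

States {s0} cannot be reached from the start state, so discard them.
P0 = {s5,s6,s8} | {s1,s2,s3,s4,s7,s9}.
On input x, block {s1,s2,s3,s4,s7,s9} splits into {s2,s3,s4,s9} and {s1,s7}.
Refine {s2,s3,s4,s9} on symbol y: members go to different blocks, giving {s2,s3,s4} and {s9}.
Refine {s2,s3,s4} on symbol y: members go to different blocks, giving {s2,s4} and {s3}.
Split {s2,s4} by δ(·,x) → {s2} and {s4}.
No further refinement is possible. Final partition (6 blocks): {s5,s6,s8} | {s2} | {s1,s7} | {s9} | {s3} | {s4}.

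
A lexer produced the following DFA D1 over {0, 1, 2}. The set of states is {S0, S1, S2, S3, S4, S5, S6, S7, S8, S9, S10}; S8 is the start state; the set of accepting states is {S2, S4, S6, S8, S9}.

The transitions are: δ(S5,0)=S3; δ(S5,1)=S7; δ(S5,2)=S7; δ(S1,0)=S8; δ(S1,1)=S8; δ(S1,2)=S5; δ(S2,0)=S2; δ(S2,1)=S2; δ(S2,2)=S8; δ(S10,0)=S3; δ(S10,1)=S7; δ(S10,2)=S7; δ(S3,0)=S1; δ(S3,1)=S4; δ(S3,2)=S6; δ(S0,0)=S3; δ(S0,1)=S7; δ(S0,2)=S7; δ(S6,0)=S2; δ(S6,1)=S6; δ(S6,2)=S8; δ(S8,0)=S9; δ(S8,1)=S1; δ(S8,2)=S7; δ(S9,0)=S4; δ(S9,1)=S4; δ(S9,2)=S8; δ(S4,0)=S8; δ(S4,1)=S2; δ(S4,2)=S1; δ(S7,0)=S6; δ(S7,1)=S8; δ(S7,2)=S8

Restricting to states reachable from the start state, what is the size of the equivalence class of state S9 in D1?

Reachable states from the start: {S1,S2,S3,S4,S5,S6,S7,S8,S9}. Unreachable: {S0,S10} — drop them.
Start with accepting vs non-accepting: {S2,S4,S6,S8,S9} | {S1,S3,S5,S7}.
Split {S2,S4,S6,S8,S9} by δ(·,1) → {S2,S4,S6,S9} and {S8}.
Refine {S2,S4,S6,S9} on symbol 0: members go to different blocks, giving {S2,S6,S9} and {S4}.
On input 0, block {S2,S6,S9} splits into {S2,S6} and {S9}.
Refine {S1,S3,S5,S7} on symbol 0: members go to different blocks, giving {S3,S5} and {S1} and {S7}.
Refine {S3,S5} on symbol 0: members go to different blocks, giving {S3} and {S5}.
The partition is now stable with 8 blocks: {S2,S6} | {S3} | {S8} | {S4} | {S9} | {S1} | {S7} | {S5}.
State S9 belongs to the block {S9}, which has 1 states.

1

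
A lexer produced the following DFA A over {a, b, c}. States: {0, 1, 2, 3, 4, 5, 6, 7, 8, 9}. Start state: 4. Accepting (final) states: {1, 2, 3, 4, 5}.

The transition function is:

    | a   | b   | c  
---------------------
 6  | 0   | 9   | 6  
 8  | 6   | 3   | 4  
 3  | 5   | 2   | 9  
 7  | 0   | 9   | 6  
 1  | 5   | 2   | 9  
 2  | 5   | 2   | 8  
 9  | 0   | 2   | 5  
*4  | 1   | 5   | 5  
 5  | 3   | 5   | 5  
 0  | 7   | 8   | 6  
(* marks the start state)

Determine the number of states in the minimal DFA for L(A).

4

All states are reachable from the start state.
Start with accepting vs non-accepting: {1,2,3,4,5} | {0,6,7,8,9}.
Split {1,2,3,4,5} by δ(·,c) → {1,2,3} and {4,5}.
On input b, block {0,6,7,8,9} splits into {0,6,7} and {8,9}.
No further refinement is possible. Final partition (4 blocks): {1,2,3} | {0,6,7} | {4,5} | {8,9}.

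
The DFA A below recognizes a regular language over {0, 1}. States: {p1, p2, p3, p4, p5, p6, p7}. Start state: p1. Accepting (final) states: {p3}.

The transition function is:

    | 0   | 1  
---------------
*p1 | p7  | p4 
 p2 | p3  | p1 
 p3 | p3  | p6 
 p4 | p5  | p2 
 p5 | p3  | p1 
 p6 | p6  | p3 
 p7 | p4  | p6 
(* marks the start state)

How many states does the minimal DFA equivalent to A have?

All states are reachable from the start state.
Initial partition by acceptance: {p3} | {p1,p2,p4,p5,p6,p7}.
On input 0, block {p1,p2,p4,p5,p6,p7} splits into {p1,p4,p6,p7} and {p2,p5}.
On input 0, block {p1,p4,p6,p7} splits into {p1,p6,p7} and {p4}.
On input 0, block {p1,p6,p7} splits into {p1,p6} and {p7}.
Split {p1,p6} by δ(·,0) → {p1} and {p6}.
The partition is now stable with 6 blocks: {p3} | {p1} | {p2,p5} | {p4} | {p7} | {p6}.

6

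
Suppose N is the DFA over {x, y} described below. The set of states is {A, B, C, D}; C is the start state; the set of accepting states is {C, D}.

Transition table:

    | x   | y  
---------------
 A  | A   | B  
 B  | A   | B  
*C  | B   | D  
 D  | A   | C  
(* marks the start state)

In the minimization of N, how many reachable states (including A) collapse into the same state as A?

2

Start with accepting vs non-accepting: {C,D} | {A,B}.
The partition is now stable with 2 blocks: {C,D} | {A,B}.
The equivalence class containing A is {A,B}, of size 2.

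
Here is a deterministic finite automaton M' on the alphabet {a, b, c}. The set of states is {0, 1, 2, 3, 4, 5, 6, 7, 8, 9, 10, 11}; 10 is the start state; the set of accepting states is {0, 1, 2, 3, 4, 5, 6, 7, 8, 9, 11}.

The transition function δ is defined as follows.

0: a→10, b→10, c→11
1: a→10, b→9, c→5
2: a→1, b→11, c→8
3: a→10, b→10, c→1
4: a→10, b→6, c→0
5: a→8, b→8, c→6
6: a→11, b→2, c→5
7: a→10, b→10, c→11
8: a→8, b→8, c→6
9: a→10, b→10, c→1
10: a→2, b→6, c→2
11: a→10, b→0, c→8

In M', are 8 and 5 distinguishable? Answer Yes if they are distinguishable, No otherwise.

Reachable states from the start: {0,1,2,5,6,8,9,10,11}. Unreachable: {3,4,7} — drop them.
Initial partition by acceptance: {0,1,2,5,6,8,9,11} | {10}.
Split {0,1,2,5,6,8,9,11} by δ(·,a) → {0,1,9,11} and {2,5,6,8}.
On input b, block {0,1,9,11} splits into {0,9} and {1,11}.
On input a, block {2,5,6,8} splits into {2,6} and {5,8}.
Refine {2,6} on symbol b: members go to different blocks, giving {2} and {6}.
The partition is now stable with 6 blocks: {0,9} | {10} | {2} | {1,11} | {5,8} | {6}.
8 and 5 lie in the same block of the stable partition, so they are equivalent — no string distinguishes them.

No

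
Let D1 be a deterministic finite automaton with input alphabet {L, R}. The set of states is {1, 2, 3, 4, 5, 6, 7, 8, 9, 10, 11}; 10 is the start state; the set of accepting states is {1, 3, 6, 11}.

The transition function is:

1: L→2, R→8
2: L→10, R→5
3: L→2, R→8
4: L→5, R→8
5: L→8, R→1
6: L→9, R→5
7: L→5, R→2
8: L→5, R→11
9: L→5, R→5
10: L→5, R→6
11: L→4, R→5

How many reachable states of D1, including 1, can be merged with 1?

First remove the unreachable states {3,7}; 9 states remain.
P0 = {1,6,11} | {2,4,5,8,9,10}.
On input R, block {2,4,5,8,9,10} splits into {2,4,9} and {5,8,10}.
No further refinement is possible. Final partition (3 blocks): {1,6,11} | {2,4,9} | {5,8,10}.
The equivalence class containing 1 is {1,6,11}, of size 3.

3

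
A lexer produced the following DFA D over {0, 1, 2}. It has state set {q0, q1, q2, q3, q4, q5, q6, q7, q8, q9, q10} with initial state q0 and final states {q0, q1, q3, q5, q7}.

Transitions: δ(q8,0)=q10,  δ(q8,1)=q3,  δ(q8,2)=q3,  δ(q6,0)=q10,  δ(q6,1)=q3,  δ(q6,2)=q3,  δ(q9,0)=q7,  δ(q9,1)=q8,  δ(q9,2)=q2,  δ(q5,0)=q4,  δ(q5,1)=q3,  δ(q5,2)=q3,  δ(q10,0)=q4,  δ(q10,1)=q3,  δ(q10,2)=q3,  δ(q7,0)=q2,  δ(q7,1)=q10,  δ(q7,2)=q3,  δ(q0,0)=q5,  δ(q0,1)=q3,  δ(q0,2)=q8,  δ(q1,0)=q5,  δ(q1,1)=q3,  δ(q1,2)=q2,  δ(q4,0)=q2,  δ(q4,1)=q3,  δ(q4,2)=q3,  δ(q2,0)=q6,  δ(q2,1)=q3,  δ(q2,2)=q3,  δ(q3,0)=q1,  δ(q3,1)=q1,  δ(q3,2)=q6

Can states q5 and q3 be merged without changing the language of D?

No

Reachable states from the start: {q0,q1,q2,q3,q4,q5,q6,q8,q10}. Unreachable: {q7,q9} — drop them.
P0 = {q0,q1,q3,q5} | {q2,q4,q6,q8,q10}.
Refine {q0,q1,q3,q5} on symbol 0: members go to different blocks, giving {q0,q1,q3} and {q5}.
Refine {q0,q1,q3} on symbol 0: members go to different blocks, giving {q0,q1} and {q3}.
Stable partition: {q0,q1} | {q2,q4,q6,q8,q10} | {q5} | {q3} — 4 equivalence classes.
q5 and q3 end up in different blocks, so they are distinguishable. For instance, the string '0' is accepted from only q3.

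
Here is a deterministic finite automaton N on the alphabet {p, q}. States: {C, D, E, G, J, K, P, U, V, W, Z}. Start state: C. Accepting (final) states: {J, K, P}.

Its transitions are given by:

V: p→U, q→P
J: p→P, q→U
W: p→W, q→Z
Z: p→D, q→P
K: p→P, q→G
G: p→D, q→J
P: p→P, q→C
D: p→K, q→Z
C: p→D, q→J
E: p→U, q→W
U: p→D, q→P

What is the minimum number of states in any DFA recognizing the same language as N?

First remove the unreachable states {E,V,W}; 8 states remain.
Initial partition by acceptance: {J,K,P} | {C,D,G,U,Z}.
On input p, block {C,D,G,U,Z} splits into {C,G,U,Z} and {D}.
No further refinement is possible. Final partition (3 blocks): {J,K,P} | {C,G,U,Z} | {D}.

3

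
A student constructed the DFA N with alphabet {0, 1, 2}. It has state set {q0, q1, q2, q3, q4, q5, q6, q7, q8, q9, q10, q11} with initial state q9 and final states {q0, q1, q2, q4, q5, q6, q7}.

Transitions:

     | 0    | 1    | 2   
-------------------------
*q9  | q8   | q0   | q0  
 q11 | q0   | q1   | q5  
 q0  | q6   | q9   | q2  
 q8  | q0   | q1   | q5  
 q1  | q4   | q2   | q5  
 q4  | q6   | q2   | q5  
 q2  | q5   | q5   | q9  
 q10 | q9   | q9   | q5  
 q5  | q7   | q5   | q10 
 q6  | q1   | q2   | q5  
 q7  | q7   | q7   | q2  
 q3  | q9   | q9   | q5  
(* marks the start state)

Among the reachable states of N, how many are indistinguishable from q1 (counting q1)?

First remove the unreachable states {q3,q11}; 10 states remain.
Initial partition by acceptance: {q0,q1,q2,q4,q5,q6,q7} | {q8,q9,q10}.
Refine {q0,q1,q2,q4,q5,q6,q7} on symbol 1: members go to different blocks, giving {q1,q2,q4,q5,q6,q7} and {q0}.
On input 2, block {q1,q2,q4,q5,q6,q7} splits into {q1,q4,q6,q7} and {q2,q5}.
Split {q1,q4,q6,q7} by δ(·,1) → {q1,q4,q6} and {q7}.
Split {q8,q9,q10} by δ(·,0) → {q9,q10} and {q8}.
On input 0, block {q9,q10} splits into {q9} and {q10}.
Split {q2,q5} by δ(·,0) → {q2} and {q5}.
The partition is now stable with 8 blocks: {q1,q4,q6} | {q9} | {q0} | {q2} | {q7} | {q8} | {q10} | {q5}.
The equivalence class containing q1 is {q1,q4,q6}, of size 3.

3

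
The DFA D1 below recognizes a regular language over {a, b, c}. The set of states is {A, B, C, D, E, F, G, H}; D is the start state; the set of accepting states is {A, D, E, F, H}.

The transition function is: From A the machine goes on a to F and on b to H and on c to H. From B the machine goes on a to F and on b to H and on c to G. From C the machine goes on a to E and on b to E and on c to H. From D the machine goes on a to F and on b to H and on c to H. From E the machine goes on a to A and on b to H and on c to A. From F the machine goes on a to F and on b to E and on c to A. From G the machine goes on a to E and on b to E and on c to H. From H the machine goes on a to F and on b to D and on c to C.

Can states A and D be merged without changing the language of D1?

Reachable states from the start: {A,C,D,E,F,H}. Unreachable: {B,G} — drop them.
P0 = {A,D,E,F,H} | {C}.
Refine {A,D,E,F,H} on symbol c: members go to different blocks, giving {A,D,E,F} and {H}.
Split {A,D,E,F} by δ(·,b) → {A,D,E} and {F}.
Split {A,D,E} by δ(·,a) → {A,D} and {E}.
No further refinement is possible. Final partition (5 blocks): {A,D} | {C} | {H} | {F} | {E}.
A and D lie in the same block of the stable partition, so they are equivalent — no string distinguishes them.

Yes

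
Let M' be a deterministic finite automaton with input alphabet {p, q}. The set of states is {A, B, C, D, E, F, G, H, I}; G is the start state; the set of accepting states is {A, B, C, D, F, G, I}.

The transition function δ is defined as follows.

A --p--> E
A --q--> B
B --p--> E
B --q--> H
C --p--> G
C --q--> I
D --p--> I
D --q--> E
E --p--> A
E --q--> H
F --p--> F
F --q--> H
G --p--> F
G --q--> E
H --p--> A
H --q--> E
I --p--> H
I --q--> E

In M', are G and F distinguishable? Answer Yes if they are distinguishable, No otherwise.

No

Reachable states from the start: {A,B,E,F,G,H}. Unreachable: {C,D,I} — drop them.
Start with accepting vs non-accepting: {A,B,F,G} | {E,H}.
On input p, block {A,B,F,G} splits into {A,B} and {F,G}.
On input q, block {A,B} splits into {A} and {B}.
Stable partition: {A} | {E,H} | {F,G} | {B} — 4 equivalence classes.
G and F lie in the same block of the stable partition, so they are equivalent — no string distinguishes them.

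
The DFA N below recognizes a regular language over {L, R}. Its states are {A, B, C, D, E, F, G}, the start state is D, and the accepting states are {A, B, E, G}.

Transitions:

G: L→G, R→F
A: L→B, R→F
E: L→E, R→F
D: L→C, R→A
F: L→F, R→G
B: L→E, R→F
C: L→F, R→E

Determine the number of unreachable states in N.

0

Every one of the 7 states is reachable from D.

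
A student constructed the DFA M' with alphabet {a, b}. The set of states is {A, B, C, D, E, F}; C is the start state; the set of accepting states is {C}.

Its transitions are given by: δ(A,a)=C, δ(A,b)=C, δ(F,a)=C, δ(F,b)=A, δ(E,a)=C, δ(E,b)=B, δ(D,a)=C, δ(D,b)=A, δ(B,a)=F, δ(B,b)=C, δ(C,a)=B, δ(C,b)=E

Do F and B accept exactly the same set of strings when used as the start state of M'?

States {D} cannot be reached from the start state, so discard them.
Start with accepting vs non-accepting: {C} | {A,B,E,F}.
Refine {A,B,E,F} on symbol a: members go to different blocks, giving {A,E,F} and {B}.
On input b, block {A,E,F} splits into {A} and {E} and {F}.
No further refinement is possible. Final partition (5 blocks): {C} | {A} | {B} | {E} | {F}.
F and B end up in different blocks, so they are distinguishable. For instance, the string 'a' is accepted from only F.

No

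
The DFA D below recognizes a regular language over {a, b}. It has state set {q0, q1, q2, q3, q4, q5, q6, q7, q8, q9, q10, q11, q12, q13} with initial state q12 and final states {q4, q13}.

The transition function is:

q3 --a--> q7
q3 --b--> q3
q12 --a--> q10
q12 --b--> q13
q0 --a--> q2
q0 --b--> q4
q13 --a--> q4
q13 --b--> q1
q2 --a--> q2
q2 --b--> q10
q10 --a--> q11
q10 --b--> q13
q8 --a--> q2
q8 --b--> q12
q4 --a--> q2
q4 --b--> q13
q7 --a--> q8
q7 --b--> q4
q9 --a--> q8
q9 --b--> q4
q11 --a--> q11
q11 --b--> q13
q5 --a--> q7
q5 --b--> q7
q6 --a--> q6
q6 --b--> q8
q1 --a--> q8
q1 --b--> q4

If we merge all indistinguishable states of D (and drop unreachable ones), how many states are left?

5

First remove the unreachable states {q0,q3,q5,q6,q7,q9}; 8 states remain.
P0 = {q4,q13} | {q1,q2,q8,q10,q11,q12}.
On input a, block {q4,q13} splits into {q4} and {q13}.
On input b, block {q1,q2,q8,q10,q11,q12} splits into {q10,q11,q12} and {q2,q8} and {q1}.
No further refinement is possible. Final partition (5 blocks): {q4} | {q10,q11,q12} | {q13} | {q2,q8} | {q1}.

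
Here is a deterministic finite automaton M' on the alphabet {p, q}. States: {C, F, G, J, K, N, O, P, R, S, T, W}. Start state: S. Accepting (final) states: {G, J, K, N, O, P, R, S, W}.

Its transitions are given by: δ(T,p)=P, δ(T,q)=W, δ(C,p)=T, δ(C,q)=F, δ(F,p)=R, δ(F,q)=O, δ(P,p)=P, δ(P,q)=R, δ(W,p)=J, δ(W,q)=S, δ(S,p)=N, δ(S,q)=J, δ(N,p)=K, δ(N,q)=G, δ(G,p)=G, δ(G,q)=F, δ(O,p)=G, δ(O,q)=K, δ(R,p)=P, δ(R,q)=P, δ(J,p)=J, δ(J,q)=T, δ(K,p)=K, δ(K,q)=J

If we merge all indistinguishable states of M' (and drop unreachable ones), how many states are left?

5

States {C} cannot be reached from the start state, so discard them.
Initial partition by acceptance: {G,J,K,N,O,P,R,S,W} | {F,T}.
On input q, block {G,J,K,N,O,P,R,S,W} splits into {K,N,O,P,R,S,W} and {G,J}.
Split {K,N,O,P,R,S,W} by δ(·,p) → {K,N,P,R,S} and {O,W}.
On input q, block {K,N,P,R,S} splits into {K,N,S} and {P,R}.
No further refinement is possible. Final partition (5 blocks): {K,N,S} | {F,T} | {G,J} | {O,W} | {P,R}.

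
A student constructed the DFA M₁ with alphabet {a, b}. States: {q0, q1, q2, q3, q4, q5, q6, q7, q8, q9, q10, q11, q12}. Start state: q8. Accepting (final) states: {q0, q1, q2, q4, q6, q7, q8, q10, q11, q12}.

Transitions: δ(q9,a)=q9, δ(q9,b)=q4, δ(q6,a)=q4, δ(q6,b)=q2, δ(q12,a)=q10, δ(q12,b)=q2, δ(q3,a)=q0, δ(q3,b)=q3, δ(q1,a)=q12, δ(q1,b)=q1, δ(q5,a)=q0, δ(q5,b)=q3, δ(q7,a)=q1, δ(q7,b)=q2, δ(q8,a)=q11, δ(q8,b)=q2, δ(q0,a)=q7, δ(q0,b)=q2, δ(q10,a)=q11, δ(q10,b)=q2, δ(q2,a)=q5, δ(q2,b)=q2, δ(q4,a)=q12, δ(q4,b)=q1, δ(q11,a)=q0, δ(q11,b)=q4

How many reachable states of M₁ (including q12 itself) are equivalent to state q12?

First remove the unreachable states {q6,q9}; 11 states remain.
P0 = {q0,q1,q2,q4,q7,q8,q10,q11,q12} | {q3,q5}.
On input a, block {q0,q1,q2,q4,q7,q8,q10,q11,q12} splits into {q0,q1,q4,q7,q8,q10,q11,q12} and {q2}.
On input b, block {q0,q1,q4,q7,q8,q10,q11,q12} splits into {q0,q7,q8,q10,q12} and {q1,q4,q11}.
Refine {q0,q7,q8,q10,q12} on symbol a: members go to different blocks, giving {q7,q8,q10} and {q0,q12}.
No further refinement is possible. Final partition (5 blocks): {q7,q8,q10} | {q3,q5} | {q2} | {q1,q4,q11} | {q0,q12}.
State q12 belongs to the block {q0,q12}, which has 2 states.

2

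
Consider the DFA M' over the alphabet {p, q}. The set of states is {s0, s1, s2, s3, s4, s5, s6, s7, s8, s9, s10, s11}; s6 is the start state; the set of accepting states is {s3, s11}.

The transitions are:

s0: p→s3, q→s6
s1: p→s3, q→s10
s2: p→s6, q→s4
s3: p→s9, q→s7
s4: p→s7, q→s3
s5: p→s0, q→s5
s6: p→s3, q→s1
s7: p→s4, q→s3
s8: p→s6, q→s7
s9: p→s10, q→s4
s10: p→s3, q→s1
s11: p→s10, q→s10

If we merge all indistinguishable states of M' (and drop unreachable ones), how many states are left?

4

Reachable states from the start: {s1,s3,s4,s6,s7,s9,s10}. Unreachable: {s0,s2,s5,s8,s11} — drop them.
Initial partition by acceptance: {s3} | {s1,s4,s6,s7,s9,s10}.
Split {s1,s4,s6,s7,s9,s10} by δ(·,p) → {s1,s6,s10} and {s4,s7,s9}.
Split {s4,s7,s9} by δ(·,p) → {s4,s7} and {s9}.
The partition is now stable with 4 blocks: {s3} | {s1,s6,s10} | {s4,s7} | {s9}.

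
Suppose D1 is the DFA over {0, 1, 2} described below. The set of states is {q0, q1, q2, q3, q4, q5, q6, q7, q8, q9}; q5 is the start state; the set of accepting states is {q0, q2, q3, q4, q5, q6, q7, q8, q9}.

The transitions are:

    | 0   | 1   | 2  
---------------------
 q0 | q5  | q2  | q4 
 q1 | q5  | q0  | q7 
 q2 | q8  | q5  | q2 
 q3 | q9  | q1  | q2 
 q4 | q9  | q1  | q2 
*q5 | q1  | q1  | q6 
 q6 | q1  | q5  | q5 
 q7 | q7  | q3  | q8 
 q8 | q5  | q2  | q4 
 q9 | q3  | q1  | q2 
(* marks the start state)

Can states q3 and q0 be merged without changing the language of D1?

All states are reachable from the start state.
Start with accepting vs non-accepting: {q0,q2,q3,q4,q5,q6,q7,q8,q9} | {q1}.
Refine {q0,q2,q3,q4,q5,q6,q7,q8,q9} on symbol 0: members go to different blocks, giving {q0,q2,q3,q4,q7,q8,q9} and {q5,q6}.
Split {q0,q2,q3,q4,q7,q8,q9} by δ(·,0) → {q2,q3,q4,q7,q9} and {q0,q8}.
Refine {q2,q3,q4,q7,q9} on symbol 0: members go to different blocks, giving {q3,q4,q7,q9} and {q2}.
On input 1, block {q3,q4,q7,q9} splits into {q3,q4,q9} and {q7}.
Refine {q5,q6} on symbol 1: members go to different blocks, giving {q5} and {q6}.
The partition is now stable with 7 blocks: {q3,q4,q9} | {q1} | {q5} | {q0,q8} | {q2} | {q7} | {q6}.
q3 and q0 end up in different blocks, so they are distinguishable. For instance, the string '1' is accepted from only q0.

No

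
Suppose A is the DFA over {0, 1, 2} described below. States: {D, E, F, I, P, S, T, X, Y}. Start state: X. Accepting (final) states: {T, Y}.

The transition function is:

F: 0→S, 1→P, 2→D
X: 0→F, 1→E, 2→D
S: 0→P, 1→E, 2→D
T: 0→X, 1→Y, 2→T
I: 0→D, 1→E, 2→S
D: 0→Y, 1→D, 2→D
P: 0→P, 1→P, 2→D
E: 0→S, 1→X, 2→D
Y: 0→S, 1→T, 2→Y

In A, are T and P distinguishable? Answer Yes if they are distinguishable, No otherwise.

States {I} cannot be reached from the start state, so discard them.
Start with accepting vs non-accepting: {T,Y} | {D,E,F,P,S,X}.
On input 0, block {D,E,F,P,S,X} splits into {E,F,P,S,X} and {D}.
No further refinement is possible. Final partition (3 blocks): {T,Y} | {E,F,P,S,X} | {D}.
T and P end up in different blocks, so they are distinguishable. For instance, the string 'ε' is accepted from only T.

Yes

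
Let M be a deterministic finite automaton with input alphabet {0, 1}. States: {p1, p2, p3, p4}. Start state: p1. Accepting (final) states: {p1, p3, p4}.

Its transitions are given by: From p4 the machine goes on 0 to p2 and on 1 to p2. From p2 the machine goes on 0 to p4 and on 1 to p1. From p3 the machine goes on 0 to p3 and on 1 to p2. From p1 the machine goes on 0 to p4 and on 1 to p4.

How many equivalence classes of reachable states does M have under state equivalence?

3

States {p3} cannot be reached from the start state, so discard them.
Initial partition by acceptance: {p1,p4} | {p2}.
On input 0, block {p1,p4} splits into {p1} and {p4}.
The partition is now stable with 3 blocks: {p1} | {p2} | {p4}.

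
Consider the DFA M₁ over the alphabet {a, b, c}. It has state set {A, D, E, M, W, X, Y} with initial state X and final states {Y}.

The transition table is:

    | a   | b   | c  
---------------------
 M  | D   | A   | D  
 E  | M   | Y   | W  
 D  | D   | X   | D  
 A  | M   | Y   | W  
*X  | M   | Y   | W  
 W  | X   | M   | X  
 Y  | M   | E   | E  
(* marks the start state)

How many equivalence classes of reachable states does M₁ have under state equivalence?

4

All states are reachable from the start state.
P0 = {Y} | {A,D,E,M,W,X}.
Split {A,D,E,M,W,X} by δ(·,b) → {A,E,X} and {D,M,W}.
Refine {D,M,W} on symbol a: members go to different blocks, giving {D,M} and {W}.
Stable partition: {Y} | {A,E,X} | {D,M} | {W} — 4 equivalence classes.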